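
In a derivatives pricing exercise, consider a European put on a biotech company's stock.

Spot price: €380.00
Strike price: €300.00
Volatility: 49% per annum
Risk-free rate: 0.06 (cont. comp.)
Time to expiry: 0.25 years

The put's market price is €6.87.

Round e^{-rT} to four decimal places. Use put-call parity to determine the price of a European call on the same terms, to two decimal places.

€91.34

exp(−rT) = exp(−0.06·0.25) = 0.9851
Put-call parity: C − P = S − K·e^(−rT) = 380 − 300·0.9851 = 380 − 295.5300 = 84.4700
C = P + (C − P) = 6.87 + (84.4700) = 91.3400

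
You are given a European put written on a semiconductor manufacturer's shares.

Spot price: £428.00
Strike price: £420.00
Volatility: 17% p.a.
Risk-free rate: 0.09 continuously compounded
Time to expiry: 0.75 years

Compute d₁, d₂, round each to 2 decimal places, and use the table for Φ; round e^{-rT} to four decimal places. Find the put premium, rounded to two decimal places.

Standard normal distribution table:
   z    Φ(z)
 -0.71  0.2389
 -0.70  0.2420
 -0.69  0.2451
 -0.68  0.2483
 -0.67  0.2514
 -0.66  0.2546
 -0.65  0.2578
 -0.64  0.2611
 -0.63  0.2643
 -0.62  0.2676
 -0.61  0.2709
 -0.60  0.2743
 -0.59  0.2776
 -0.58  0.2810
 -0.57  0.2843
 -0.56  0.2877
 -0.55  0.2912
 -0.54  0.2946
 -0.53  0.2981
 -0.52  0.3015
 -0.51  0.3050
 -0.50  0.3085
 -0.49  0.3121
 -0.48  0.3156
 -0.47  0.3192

σ√T = 0.17 × 0.8660 = 0.1472
ln(S/K) + (r + σ²/2)T = ln(428/420) + (0.09 + 0.17²/2)·0.75 = 0.0189 + 0.0783 = 0.0972
d₁ = 0.0972 / 0.1472 = 0.6603 → 0.66
d₂ = d₁ − σ√T = 0.6603 − 0.1472 = 0.5130 → 0.51
exp(−rT) = exp(−0.09·0.75) = 0.9347
P = 420·0.9347·N(-0.51) − 428·N(-0.66) = 420·0.9347·0.3050 − 428·0.2546 = 119.7351 − 108.9688 = 10.7663

£10.77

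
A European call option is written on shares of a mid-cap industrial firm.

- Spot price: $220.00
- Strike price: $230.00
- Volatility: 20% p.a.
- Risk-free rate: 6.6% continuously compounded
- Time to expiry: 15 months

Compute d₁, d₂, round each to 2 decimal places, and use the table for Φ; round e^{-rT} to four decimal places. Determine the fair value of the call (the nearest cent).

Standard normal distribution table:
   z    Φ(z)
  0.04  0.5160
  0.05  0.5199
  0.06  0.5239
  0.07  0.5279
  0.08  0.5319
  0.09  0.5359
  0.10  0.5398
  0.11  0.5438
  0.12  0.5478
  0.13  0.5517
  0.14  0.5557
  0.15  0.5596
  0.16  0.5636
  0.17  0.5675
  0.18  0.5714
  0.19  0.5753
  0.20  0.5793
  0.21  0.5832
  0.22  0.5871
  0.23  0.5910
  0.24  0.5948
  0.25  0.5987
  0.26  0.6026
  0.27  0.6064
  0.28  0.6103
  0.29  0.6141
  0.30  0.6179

$23.31

σ√T = 0.2 × 1.1180 = 0.2236
d₁ = [ln(220/230) + (0.066 + ½·0.2²)·1.25] / (σ√T) = (-0.0445 + 0.1075) / 0.2236 = 0.2820 ≈ 0.28
d₂ = 0.2820 − 0.2236 = 0.0584 ≈ 0.06
exp(−rT) = exp(−0.066·1.25) = 0.9208
N(d₁) = N(0.28) = 0.6103;  N(d₂) = N(0.06) = 0.5239
C = 220·0.6103 − 230·0.9208·0.5239 = 134.2660 − 110.9536 = 23.3124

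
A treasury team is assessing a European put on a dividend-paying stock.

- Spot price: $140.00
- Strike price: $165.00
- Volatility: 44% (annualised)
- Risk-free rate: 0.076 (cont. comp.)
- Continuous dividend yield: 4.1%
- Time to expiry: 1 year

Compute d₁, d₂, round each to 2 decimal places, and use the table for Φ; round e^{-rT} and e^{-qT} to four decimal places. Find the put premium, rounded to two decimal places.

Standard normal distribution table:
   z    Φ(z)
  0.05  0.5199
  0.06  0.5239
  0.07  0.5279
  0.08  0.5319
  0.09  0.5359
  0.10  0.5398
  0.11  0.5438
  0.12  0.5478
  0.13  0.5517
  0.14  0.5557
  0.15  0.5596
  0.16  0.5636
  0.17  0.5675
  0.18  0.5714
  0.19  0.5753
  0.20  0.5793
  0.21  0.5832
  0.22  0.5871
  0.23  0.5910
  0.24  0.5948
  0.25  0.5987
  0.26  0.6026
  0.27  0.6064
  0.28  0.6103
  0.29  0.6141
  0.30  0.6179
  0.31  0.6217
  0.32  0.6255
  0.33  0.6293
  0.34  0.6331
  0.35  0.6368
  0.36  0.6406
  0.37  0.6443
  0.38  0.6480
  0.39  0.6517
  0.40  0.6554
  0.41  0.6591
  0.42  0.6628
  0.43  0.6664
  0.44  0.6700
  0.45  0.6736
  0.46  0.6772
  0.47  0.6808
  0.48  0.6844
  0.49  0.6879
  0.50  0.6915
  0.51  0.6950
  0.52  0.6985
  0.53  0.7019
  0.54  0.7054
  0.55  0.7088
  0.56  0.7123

$35.35

σ√T = 0.44·√1 = 0.4400
d₁ = [ln(140/165) + (0.076 − 0.041 + 0.44²/2)·1] / 0.4400 = [-0.1643 + 0.1318] / 0.4400 = -0.0739 ⇒ -0.07
d₂ = d₁ − σ√T = -0.0739 − 0.4400 = -0.5139 ⇒ -0.51
exp(−qT) = exp(−0.041·1) = 0.9598;  exp(−rT) = exp(−0.076·1) = 0.9268
P = 165·0.9268·N(0.51) − 140·0.9598·N(0.07) = 165·0.9268·0.6950 − 140·0.9598·0.5279 = 106.2808 − 70.9350 = 35.3458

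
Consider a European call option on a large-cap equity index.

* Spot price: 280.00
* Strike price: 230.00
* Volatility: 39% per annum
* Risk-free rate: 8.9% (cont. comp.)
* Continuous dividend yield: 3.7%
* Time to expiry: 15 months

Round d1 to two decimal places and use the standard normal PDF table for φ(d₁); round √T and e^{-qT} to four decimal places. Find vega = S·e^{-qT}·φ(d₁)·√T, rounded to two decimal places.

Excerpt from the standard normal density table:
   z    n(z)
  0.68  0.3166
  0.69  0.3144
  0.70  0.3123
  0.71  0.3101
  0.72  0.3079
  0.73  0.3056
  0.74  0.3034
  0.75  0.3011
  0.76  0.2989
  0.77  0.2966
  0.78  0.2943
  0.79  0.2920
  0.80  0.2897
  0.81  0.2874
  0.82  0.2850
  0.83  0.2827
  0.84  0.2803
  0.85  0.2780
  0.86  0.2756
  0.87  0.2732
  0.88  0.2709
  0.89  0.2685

σ√T = 0.39·√1.25 = 0.4360
d₁ = [ln(280/230) + (0.089 − 0.037 + ½·0.39²)·1.25] / (σ√T) = (0.1967 + 0.1601) / 0.4360 = 0.8182 → 0.82
√T = √1.25 = 1.1180
φ(d₁) = φ(0.82) = 0.2850
exp(−qT) = exp(−0.037·1.25) = 0.9548
vega = S·exp(−qT)·φ(d₁)·√T = 280·0.9548·0.2850·1.1180 = 85.1838
(Call and put vega coincide under Black-Scholes.)

85.18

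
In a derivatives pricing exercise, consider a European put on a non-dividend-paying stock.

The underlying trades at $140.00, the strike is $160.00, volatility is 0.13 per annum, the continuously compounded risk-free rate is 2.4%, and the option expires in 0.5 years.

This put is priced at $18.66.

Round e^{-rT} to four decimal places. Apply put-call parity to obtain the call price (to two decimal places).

$0.56

e^(−rT) = e^(−0.024·0.5) = 0.9881
Put-call parity: C − P = S − K·e^(−rT) = 140 − 160·0.9881 = 140 − 158.0960 = -18.0960
C = P + (C − P) = 18.66 + (-18.0960) = 0.5640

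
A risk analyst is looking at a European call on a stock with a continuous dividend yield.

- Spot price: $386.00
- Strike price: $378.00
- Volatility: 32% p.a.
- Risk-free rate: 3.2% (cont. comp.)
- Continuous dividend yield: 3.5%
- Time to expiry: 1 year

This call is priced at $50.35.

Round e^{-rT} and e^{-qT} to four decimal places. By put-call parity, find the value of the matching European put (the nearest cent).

$43.72

e^(−qT) = e^(−0.035·1) = 0.9656;  e^(−rT) = e^(−0.032·1) = 0.9685
Put-call parity: C − P = S·e^(−qT) − K·e^(−rT) = 386·0.9656 − 378·0.9685 = 372.7216 − 366.0930 = 6.6286
P = C − (C − P) = 50.35 − (6.6286) = 43.7214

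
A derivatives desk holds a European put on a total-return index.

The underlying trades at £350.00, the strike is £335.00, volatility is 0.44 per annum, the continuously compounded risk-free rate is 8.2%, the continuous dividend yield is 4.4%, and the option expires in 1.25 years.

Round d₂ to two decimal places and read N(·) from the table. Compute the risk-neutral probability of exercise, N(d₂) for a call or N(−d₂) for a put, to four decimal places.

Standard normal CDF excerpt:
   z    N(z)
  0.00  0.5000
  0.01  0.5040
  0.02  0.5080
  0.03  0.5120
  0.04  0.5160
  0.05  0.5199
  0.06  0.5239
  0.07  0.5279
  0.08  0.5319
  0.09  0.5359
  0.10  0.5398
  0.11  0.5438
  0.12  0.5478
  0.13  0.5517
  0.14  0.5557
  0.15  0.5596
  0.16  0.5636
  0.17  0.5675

σ√T = 0.44 × 1.1180 = 0.4919
d₁ = [ln(350/335) + (0.082 − 0.044 + ½·0.44²)·1.25] / (σ√T) = (0.0438 + 0.1685) / 0.4919 = 0.4316 ≈ 0.43
d₂ = 0.4316 − 0.4919 = -0.0604 ≈ -0.06
Risk-neutral Pr[S_T < K] = N(−d₂) = N(0.06) = 0.5239

0.5239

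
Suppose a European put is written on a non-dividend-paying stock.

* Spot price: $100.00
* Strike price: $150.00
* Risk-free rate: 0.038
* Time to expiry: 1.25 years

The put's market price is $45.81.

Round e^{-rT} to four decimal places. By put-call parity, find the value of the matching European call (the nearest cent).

e^(−rT) = e^(−0.038·1.25) = 0.9536
Put-call parity: C − P = S − K·e^(−rT) = 100 − 150·0.9536 = 100 − 143.0400 = -43.0400
C = P + (C − P) = 45.81 + (-43.0400) = 2.7700

$2.77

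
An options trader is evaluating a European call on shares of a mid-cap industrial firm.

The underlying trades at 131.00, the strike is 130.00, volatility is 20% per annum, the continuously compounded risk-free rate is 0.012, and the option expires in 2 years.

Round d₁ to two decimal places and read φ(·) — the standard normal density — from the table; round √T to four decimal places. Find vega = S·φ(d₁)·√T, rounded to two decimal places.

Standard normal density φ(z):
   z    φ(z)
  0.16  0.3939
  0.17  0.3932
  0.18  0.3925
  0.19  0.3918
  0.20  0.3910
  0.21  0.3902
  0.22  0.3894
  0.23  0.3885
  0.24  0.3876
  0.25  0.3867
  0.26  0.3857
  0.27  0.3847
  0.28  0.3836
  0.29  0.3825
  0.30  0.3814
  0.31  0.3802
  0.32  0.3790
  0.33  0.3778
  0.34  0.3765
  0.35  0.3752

71.64

σ√T = 0.2 × 1.4142 = 0.2828
d₁ = [ln(131/130) + (0.012 + 0.2²/2)·2] / 0.2828 = [0.0077 + 0.0640] / 0.2828 = 0.2534 → 0.25
√T = √2 = 1.4142
φ(d₁) = φ(0.25) = 0.3867
vega = S·φ(d₁)·√T = 131·0.3867·1.4142 = 71.6401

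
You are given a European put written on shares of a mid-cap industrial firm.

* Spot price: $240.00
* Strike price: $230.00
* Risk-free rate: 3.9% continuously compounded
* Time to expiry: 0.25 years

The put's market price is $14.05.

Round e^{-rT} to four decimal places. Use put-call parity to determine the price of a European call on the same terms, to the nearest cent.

e^(−rT) = e^(−0.039·0.25) = 0.9903
Put-call parity: C − P = S − K·e^(−rT) = 240 − 230·0.9903 = 240 − 227.7690 = 12.2310
C = P + (C − P) = 14.05 + (12.2310) = 26.2810

$26.28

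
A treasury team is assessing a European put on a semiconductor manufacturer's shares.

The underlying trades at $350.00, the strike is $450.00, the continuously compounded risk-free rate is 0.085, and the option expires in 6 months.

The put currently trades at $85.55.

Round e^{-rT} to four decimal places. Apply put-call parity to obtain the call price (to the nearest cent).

$4.27

e^(−rT) = e^(−0.085·0.5) = 0.9584
Put-call parity: C − P = S − K·e^(−rT) = 350 − 450·0.9584 = 350 − 431.2800 = -81.2800
C = P + (C − P) = 85.55 + (-81.2800) = 4.2700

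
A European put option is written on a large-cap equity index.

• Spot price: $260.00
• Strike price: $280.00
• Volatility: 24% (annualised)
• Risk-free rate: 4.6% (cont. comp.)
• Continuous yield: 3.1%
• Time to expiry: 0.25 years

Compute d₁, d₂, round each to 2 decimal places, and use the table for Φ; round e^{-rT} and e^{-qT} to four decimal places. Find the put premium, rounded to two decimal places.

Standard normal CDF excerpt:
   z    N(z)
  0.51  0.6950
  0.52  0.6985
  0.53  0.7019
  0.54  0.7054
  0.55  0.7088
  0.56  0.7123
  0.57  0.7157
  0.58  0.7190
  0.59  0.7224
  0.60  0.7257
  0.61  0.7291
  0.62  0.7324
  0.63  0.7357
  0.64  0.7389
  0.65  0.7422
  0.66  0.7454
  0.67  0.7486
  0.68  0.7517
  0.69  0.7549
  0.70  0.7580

$24.36

σ√T = 0.24 × 0.5000 = 0.1200
ln(S/K) + (r − q + σ²/2)T = ln(260/280) + (0.046 − 0.031 + 0.24²/2)·0.25 = -0.0741 + 0.0109 = -0.0632
d₁ = -0.0632 / 0.1200 = -0.5263 → -0.53
d₂ = d₁ − σ√T = -0.5263 − 0.1200 = -0.6463 → -0.65
e^(−qT) = e^(−0.031·0.25) = 0.9923;  e^(−rT) = e^(−0.046·0.25) = 0.9886
N(−d₂) = N(0.65) = 0.7422;  N(−d₁) = N(0.53) = 0.7019
P = 280·0.9886·0.7422 − 260·0.9923·0.7019 = 205.4469 − 181.0888 = 24.3581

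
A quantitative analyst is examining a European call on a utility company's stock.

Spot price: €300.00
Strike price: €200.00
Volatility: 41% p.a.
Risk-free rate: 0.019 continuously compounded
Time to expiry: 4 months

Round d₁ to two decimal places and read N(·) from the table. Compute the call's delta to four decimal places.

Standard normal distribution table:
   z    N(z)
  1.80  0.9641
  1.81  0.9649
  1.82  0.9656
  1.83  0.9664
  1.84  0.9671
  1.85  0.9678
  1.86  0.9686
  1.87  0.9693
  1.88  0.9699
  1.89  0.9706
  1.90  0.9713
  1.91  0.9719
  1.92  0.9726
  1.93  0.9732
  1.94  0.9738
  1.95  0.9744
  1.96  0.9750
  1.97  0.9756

σ√T = 0.41·√0.3333 = 0.2367
d₁ = [ln(300/200) + (0.019 + ½·0.41²)·0.3333] / (σ√T) = (0.4055 + 0.0343) / 0.2367 = 1.8580 which rounds to 1.86
N(d₁) = N(1.86) = 0.9686
Δ_call = N(d₁) = 0.9686

0.9686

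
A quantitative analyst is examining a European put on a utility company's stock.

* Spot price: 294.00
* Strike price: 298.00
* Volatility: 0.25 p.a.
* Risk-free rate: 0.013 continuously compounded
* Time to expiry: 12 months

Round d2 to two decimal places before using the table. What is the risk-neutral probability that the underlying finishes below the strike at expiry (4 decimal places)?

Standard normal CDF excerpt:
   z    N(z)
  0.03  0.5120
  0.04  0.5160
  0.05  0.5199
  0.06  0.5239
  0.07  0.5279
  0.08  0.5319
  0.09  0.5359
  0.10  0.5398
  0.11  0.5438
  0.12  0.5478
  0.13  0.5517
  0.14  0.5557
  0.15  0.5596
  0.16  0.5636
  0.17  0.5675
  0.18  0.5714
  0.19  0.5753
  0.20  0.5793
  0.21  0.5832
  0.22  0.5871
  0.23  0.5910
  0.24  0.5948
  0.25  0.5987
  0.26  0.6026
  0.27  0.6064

σ√T = 0.25 × 1.0000 = 0.2500
ln(S/K) + (r + σ²/2)T = ln(294/298) + (0.013 + 0.25²/2)·1 = -0.0135 + 0.0442 = 0.0307
d₁ = 0.0307 / 0.2500 = 0.1229 → 0.12
d₂ = d₁ − σ√T = 0.1229 − 0.2500 = -0.1271 → -0.13
Risk-neutral Pr[S_T < K] = N(−d₂) = N(0.13) = 0.5517

0.5517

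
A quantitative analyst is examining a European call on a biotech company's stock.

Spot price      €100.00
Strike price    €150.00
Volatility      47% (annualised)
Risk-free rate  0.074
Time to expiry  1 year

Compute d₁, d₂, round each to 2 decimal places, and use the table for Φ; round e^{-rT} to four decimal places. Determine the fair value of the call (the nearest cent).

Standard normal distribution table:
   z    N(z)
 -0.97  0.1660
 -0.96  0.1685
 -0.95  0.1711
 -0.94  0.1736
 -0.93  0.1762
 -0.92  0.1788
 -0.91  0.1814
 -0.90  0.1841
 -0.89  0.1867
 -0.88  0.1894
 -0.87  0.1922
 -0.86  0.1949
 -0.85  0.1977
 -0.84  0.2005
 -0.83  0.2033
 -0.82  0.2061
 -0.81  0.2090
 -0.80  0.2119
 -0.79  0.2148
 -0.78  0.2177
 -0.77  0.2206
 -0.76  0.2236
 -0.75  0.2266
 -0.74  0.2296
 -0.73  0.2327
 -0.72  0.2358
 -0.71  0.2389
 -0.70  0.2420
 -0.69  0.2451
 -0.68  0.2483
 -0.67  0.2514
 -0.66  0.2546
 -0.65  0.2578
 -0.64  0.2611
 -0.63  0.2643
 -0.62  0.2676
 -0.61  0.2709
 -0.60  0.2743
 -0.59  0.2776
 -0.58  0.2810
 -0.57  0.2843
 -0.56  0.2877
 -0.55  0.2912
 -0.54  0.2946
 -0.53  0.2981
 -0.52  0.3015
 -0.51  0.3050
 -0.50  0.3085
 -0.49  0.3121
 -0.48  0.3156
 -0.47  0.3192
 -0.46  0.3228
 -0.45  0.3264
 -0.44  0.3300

σ√T = 0.47·√1 = 0.4700
d₁ = [ln(100/150) + (0.074 + 0.47²/2)·1] / 0.4700 = [-0.4055 + 0.1845] / 0.4700 = -0.4702 which rounds to -0.47
d₂ = d₁ − σ√T = -0.4702 − 0.4700 = -0.9402 which rounds to -0.94
e^(−rT) = e^(−0.074·1) = 0.9287
C = 100·N(-0.47) − 150·0.9287·N(-0.94) = 100·0.3192 − 150·0.9287·0.1736 = 31.9200 − 24.1833 = 7.7367

€7.74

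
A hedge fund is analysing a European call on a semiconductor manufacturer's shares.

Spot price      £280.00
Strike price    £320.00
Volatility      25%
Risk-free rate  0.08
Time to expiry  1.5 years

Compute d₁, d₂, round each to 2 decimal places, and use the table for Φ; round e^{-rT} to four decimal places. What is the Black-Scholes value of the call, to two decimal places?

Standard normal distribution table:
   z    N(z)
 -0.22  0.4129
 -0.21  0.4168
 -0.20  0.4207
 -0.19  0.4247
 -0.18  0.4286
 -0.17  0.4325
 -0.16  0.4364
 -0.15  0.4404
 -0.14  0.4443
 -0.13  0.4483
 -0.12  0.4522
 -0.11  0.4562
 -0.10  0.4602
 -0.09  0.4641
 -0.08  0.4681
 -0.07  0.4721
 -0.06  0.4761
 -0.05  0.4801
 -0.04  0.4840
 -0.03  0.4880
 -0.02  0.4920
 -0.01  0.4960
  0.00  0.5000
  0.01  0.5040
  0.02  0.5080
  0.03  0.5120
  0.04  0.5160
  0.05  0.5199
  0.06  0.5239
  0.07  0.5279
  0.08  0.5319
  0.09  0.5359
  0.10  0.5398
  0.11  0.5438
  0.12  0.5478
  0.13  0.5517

T = 1.5;  σ√T = 0.3062
ln(S/K) + (r + σ²/2)T = ln(280/320) + (0.08 + 0.25²/2)·1.5 = -0.1335 + 0.1669 = 0.0333
d₁ = 0.0333 / 0.3062 = 0.1089 → 0.11
d₂ = d₁ − σ√T = 0.1089 − 0.3062 = -0.1973 → -0.20
exp(−rT) = exp(−0.08·1.5) = 0.8869
N(d₁) = N(0.11) = 0.5438;  N(d₂) = N(-0.20) = 0.4207
C = 280·0.5438 − 320·0.8869·0.4207 = 152.2640 − 119.3980 = 32.8660

£32.87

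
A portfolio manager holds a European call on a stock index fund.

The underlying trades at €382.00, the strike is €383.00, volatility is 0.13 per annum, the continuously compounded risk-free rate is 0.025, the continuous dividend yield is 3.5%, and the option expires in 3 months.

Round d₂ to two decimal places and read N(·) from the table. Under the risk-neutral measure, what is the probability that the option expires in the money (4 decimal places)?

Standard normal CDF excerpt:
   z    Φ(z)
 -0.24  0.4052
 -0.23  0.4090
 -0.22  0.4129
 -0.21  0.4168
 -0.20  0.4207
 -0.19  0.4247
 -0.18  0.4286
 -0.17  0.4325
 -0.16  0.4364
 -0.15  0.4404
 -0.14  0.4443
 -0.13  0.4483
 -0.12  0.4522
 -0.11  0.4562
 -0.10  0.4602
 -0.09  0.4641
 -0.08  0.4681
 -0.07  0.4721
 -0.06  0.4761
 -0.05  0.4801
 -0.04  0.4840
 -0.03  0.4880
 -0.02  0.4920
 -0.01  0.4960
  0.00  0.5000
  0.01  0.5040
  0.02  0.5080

0.4562

σ√T = 0.13 × 0.5000 = 0.0650
ln(S/K) + (r − q + σ²/2)T = ln(382/383) + (0.025 − 0.035 + 0.13²/2)·0.25 = -0.0026 − 0.0004 = -0.0030
d₁ = -0.0030 / 0.0650 = -0.0462 ≈ -0.05
d₂ = d₁ − σ√T = -0.0462 − 0.0650 = -0.1112 ≈ -0.11
Risk-neutral Pr[S_T > K] = N(d₂) = N(-0.11) = 0.4562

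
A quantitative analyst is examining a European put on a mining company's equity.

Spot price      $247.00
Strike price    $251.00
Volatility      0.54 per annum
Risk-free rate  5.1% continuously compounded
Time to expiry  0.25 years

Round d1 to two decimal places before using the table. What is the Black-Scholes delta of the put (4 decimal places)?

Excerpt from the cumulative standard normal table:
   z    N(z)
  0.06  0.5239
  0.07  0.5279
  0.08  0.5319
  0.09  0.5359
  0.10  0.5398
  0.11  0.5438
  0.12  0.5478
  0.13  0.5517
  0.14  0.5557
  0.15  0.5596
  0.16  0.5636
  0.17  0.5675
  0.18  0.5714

σ√T = 0.54 × 0.5000 = 0.2700
d₁ = [ln(247/251) + (0.051 + ½·0.54²)·0.25] / (σ√T) = (-0.0161 + 0.0492) / 0.2700 = 0.1227 → 0.12
N(d₁) = N(0.12) = 0.5478
Δ_put = N(d₁) − 1 = 0.5478 − 1 = -0.4522

-0.4522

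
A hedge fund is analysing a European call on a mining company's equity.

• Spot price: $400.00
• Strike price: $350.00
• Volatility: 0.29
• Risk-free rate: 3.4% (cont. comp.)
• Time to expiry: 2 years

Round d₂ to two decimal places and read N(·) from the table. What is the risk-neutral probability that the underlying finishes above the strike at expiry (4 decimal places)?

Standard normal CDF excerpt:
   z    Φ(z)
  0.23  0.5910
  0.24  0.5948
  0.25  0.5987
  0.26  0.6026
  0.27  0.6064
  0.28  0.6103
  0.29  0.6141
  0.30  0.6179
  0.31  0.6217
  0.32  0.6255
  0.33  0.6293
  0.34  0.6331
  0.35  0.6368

σ√T = 0.29 × 1.4142 = 0.4101
ln(S/K) + (r + σ²/2)T = ln(400/350) + (0.034 + 0.29²/2)·2 = 0.1335 + 0.1521 = 0.2856
d₁ = 0.2856 / 0.4101 = 0.6965 ⇒ 0.70
d₂ = d₁ − σ√T = 0.6965 − 0.4101 = 0.2863 ⇒ 0.29
Pr(exercise) under Q = N(d₂) = 0.6141

0.6141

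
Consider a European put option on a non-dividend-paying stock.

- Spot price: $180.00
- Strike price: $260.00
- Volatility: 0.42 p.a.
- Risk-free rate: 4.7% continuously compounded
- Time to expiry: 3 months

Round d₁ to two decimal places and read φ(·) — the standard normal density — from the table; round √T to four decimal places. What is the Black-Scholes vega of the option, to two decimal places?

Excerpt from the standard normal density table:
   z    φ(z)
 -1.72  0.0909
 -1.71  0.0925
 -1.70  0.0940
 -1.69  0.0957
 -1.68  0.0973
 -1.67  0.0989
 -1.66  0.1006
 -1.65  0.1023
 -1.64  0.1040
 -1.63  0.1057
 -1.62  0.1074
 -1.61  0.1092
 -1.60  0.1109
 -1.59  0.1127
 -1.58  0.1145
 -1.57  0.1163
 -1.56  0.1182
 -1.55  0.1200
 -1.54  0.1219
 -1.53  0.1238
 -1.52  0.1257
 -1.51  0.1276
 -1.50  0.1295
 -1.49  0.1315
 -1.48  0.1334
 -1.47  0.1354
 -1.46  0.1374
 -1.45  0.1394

σ√T = 0.42 × 0.5000 = 0.2100
d₁ = [ln(180/260) + (0.047 + 0.42²/2)·0.25] / 0.2100 = [-0.3677 + 0.0338] / 0.2100 = -1.5901 → -1.59
√T = √0.25 = 0.5000
φ(d₁) = φ(-1.59) = 0.1127
vega = S·φ(d₁)·√T = 180·0.1127·0.5000 = 10.1430
(Call and put vega coincide under Black-Scholes.)

10.14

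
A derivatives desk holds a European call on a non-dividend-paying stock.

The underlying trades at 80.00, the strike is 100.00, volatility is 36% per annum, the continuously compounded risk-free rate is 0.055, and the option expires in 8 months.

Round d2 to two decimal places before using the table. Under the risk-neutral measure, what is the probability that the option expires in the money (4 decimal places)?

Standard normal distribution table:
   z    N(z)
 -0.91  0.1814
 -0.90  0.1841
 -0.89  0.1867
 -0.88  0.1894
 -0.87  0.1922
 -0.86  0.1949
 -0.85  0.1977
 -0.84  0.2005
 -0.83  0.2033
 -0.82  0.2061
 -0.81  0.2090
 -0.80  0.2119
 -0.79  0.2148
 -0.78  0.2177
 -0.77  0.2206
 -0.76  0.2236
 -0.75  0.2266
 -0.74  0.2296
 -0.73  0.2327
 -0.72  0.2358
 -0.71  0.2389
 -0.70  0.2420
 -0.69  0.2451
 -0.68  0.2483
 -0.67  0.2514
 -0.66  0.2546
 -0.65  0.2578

T = 0.6667;  σ√T = 0.2939
d₁ = [ln(80/100) + (0.055 + ½·0.36²)·0.6667] / (σ√T) = (-0.2231 + 0.0799) / 0.2939 = -0.4874 which rounds to -0.49
d₂ = -0.4874 − 0.2939 = -0.7814 which rounds to -0.78
Pr(exercise) under Q = N(d₂) = 0.2177

0.2177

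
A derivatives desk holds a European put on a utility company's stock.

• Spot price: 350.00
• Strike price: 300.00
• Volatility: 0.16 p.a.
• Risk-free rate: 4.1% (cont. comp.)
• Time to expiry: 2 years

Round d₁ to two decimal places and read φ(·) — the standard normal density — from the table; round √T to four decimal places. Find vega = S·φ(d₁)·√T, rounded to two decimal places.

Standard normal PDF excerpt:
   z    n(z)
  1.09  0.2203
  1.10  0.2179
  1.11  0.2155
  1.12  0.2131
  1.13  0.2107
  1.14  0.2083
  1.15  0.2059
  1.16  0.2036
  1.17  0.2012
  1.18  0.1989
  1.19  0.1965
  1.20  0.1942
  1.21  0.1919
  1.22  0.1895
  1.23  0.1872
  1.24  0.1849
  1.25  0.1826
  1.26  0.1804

100.78

σ√T = 0.16 × 1.4142 = 0.2263
d₁ = [ln(350/300) + (0.041 + 0.16²/2)·2] / 0.2263 = [0.1542 + 0.1076] / 0.2263 = 1.1568 which rounds to 1.16
√T = √2 = 1.4142
φ(d₁) = φ(1.16) = 0.2036
vega = S·φ(d₁)·√T = 350·0.2036·1.4142 = 100.7759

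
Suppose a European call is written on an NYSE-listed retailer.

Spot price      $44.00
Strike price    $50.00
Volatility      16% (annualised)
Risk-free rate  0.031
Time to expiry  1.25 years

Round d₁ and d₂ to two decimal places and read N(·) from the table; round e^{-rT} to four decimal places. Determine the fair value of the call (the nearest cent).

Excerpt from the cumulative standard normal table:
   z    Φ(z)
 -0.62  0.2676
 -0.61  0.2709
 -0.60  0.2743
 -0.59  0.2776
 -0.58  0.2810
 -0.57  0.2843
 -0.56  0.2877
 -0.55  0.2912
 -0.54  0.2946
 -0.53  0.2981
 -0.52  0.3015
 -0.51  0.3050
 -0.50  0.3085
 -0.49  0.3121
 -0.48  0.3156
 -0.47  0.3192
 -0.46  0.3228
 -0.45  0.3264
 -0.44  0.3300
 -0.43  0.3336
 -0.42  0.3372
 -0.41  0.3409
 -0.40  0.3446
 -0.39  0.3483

T = 1.25;  σ√T = 0.1789
d₁ = [ln(44/50) + (0.031 + 0.16²/2)·1.25] / 0.1789 = [-0.1278 + 0.0548] / 0.1789 = -0.4085 ≈ -0.41
d₂ = d₁ − σ√T = -0.4085 − 0.1789 = -0.5874 ≈ -0.59
exp(−rT) = exp(−0.031·1.25) = 0.9620
C = 44·N(-0.41) − 50·0.9620·N(-0.59) = 44·0.3409 − 50·0.9620·0.2776 = 14.9996 − 13.3526 = 1.6470

$1.65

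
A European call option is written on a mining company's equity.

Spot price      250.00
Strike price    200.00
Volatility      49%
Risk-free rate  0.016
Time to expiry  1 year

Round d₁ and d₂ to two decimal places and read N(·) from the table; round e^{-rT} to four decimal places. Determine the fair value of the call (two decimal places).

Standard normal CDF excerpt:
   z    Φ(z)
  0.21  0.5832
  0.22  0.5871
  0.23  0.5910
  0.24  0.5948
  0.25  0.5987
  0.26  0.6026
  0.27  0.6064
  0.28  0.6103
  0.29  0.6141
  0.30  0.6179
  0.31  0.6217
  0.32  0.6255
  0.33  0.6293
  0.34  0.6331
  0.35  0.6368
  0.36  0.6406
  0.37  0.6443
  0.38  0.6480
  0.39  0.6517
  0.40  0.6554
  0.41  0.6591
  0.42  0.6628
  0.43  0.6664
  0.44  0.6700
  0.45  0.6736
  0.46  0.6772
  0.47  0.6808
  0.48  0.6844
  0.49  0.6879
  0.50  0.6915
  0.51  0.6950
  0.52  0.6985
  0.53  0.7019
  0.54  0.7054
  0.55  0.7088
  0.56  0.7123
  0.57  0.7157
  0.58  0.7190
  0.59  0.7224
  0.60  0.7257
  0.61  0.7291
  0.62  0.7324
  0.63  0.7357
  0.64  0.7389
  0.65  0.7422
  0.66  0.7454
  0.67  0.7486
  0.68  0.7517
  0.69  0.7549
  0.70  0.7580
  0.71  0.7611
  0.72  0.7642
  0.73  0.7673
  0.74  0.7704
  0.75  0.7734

74.76

σ√T = 0.49 × 1.0000 = 0.4900
d₁ = [ln(250/200) + (0.016 + 0.49²/2)·1] / 0.4900 = [0.2231 + 0.1361] / 0.4900 = 0.7330 which rounds to 0.73
d₂ = d₁ − σ√T = 0.7330 − 0.4900 = 0.2430 which rounds to 0.24
e^(−rT) = e^(−0.016·1) = 0.9841
N(d₁) = N(0.73) = 0.7673;  N(d₂) = N(0.24) = 0.5948
C = 250·0.7673 − 200·0.9841·0.5948 = 191.8250 − 117.0685 = 74.7565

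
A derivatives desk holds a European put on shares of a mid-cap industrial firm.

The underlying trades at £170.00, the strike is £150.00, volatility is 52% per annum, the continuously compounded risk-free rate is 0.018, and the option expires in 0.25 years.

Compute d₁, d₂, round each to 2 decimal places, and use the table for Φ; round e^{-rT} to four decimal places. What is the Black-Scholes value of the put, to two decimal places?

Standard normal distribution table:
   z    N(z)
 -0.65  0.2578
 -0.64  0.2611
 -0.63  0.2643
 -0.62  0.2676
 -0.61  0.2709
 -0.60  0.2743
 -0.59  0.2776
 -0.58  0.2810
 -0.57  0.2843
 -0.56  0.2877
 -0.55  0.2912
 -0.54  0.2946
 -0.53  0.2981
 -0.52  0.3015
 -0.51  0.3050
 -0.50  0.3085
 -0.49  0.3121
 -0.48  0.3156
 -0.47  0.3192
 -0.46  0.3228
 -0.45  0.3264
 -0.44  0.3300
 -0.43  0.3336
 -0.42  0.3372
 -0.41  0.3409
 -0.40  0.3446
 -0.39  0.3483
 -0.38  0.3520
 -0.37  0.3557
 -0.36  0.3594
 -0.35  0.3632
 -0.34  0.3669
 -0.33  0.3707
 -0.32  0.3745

£8.18

T = 0.25;  σ√T = 0.2600
d₁ = [ln(170/150) + (0.018 + 0.52²/2)·0.25] / 0.2600 = [0.1252 + 0.0383] / 0.2600 = 0.6287 ≈ 0.63
d₂ = d₁ − σ√T = 0.6287 − 0.2600 = 0.3687 ≈ 0.37
exp(−rT) = exp(−0.018·0.25) = 0.9955
P = 150·0.9955·N(-0.37) − 170·N(-0.63) = 150·0.9955·0.3557 − 170·0.2643 = 53.1149 − 44.9310 = 8.1839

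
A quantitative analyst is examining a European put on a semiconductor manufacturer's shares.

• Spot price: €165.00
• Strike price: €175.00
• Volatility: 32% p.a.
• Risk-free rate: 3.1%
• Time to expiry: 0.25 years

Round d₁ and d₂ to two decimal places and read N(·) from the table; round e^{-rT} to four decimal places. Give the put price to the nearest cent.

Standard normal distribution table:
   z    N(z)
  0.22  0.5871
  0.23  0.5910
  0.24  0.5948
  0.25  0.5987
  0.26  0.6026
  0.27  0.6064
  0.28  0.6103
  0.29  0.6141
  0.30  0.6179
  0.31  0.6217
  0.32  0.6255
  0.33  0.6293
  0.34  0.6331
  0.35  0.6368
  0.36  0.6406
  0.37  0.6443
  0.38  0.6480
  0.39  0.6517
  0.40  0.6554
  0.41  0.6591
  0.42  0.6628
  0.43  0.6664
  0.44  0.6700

€15.67

T = 0.25;  σ√T = 0.1600
d₁ = [ln(165/175) + (0.031 + 0.32²/2)·0.25] / 0.1600 = [-0.0588 + 0.0205] / 0.1600 = -0.2393 ≈ -0.24
d₂ = d₁ − σ√T = -0.2393 − 0.1600 = -0.3993 ≈ -0.40
exp(−rT) = exp(−0.031·0.25) = 0.9923
N(−d₂) = N(0.40) = 0.6554;  N(−d₁) = N(0.24) = 0.5948
P = 175·0.9923·0.6554 − 165·0.5948 = 113.8118 − 98.1420 = 15.6698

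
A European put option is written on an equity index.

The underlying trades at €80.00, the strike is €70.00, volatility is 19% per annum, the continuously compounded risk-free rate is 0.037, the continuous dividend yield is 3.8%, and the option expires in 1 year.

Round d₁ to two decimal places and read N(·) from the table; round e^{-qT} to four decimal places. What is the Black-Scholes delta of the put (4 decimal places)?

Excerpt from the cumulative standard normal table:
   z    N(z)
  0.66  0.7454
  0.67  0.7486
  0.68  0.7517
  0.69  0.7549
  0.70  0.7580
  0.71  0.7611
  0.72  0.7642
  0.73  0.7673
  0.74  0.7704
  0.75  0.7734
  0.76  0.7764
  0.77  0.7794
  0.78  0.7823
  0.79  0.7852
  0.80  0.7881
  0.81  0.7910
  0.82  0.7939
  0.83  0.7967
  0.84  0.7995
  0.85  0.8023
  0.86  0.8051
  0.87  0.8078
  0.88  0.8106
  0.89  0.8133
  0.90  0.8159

σ√T = 0.19·√1 = 0.1900
d₁ = [ln(80/70) + (0.037 − 0.038 + 0.19²/2)·1] / 0.1900 = [0.1335 + 0.0170] / 0.1900 = 0.7925 → 0.79
N(d₁) = N(0.79) = 0.7852
Δ_put = exp(−qT)·(N(d₁) − 1) = 0.9627·(0.7852 − 1) = -0.2068

-0.2068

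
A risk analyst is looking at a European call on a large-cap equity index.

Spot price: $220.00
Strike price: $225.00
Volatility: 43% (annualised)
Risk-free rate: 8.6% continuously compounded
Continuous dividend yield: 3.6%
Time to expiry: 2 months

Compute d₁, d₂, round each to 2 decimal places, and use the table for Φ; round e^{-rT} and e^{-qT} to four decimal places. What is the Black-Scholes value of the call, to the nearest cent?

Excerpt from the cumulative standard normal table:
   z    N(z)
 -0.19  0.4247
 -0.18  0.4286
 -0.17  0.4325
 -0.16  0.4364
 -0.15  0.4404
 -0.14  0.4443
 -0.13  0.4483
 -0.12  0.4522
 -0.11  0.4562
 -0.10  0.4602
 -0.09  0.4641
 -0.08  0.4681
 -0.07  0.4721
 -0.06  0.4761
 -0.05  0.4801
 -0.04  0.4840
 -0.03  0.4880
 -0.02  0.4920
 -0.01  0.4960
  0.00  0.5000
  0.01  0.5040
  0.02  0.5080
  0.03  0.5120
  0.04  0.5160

$14.28

T = 0.1667;  σ√T = 0.1755
d₁ = [ln(220/225) + (0.086 − 0.036 + 0.43²/2)·0.1667] / 0.1755 = [-0.0225 + 0.0237] / 0.1755 = 0.0072 ≈ 0.01
d₂ = d₁ − σ√T = 0.0072 − 0.1755 = -0.1683 ≈ -0.17
exp(−qT) = exp(−0.036·0.1667) = 0.9940;  exp(−rT) = exp(−0.086·0.1667) = 0.9858
C = 220·0.9940·N(0.01) − 225·0.9858·N(-0.17) = 220·0.9940·0.5040 − 225·0.9858·0.4325 = 110.2147 − 95.9307 = 14.2841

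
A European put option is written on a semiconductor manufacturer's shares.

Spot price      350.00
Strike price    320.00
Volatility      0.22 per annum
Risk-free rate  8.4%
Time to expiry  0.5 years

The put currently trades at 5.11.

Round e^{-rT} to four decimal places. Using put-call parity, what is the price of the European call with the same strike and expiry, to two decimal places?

exp(−rT) = exp(−0.084·0.5) = 0.9589
Put-call parity: C − P = S − K·e^(−rT) = 350 − 320·0.9589 = 350 − 306.8480 = 43.1520
C = P + (C − P) = 5.11 + (43.1520) = 48.2620

48.26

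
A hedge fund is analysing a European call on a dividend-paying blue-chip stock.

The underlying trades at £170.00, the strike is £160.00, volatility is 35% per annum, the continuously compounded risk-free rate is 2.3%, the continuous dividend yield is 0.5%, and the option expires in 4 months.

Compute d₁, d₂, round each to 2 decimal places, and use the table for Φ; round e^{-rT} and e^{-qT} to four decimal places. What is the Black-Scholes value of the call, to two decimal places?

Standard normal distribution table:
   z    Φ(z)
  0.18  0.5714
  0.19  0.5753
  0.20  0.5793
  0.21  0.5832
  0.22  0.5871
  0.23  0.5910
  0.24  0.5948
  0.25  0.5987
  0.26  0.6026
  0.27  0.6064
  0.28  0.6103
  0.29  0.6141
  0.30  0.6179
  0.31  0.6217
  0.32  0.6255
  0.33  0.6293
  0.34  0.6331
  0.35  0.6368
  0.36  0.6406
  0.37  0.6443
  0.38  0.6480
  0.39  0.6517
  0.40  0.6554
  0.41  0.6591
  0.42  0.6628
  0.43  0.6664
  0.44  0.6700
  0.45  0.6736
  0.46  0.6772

σ√T = 0.35 × 0.5774 = 0.2021
d₁ = [ln(170/160) + (0.023 − 0.005 + 0.35²/2)·0.3333] / 0.2021 = [0.0606 + 0.0264] / 0.2021 = 0.4307 → 0.43
d₂ = d₁ − σ√T = 0.4307 − 0.2021 = 0.2287 → 0.23
exp(−qT) = exp(−0.005·0.3333) = 0.9983;  exp(−rT) = exp(−0.023·0.3333) = 0.9924
N(d₁) = N(0.43) = 0.6664;  N(d₂) = N(0.23) = 0.5910
C = 170·0.9983·0.6664 − 160·0.9924·0.5910 = 113.0954 − 93.8413 = 19.2541

£19.25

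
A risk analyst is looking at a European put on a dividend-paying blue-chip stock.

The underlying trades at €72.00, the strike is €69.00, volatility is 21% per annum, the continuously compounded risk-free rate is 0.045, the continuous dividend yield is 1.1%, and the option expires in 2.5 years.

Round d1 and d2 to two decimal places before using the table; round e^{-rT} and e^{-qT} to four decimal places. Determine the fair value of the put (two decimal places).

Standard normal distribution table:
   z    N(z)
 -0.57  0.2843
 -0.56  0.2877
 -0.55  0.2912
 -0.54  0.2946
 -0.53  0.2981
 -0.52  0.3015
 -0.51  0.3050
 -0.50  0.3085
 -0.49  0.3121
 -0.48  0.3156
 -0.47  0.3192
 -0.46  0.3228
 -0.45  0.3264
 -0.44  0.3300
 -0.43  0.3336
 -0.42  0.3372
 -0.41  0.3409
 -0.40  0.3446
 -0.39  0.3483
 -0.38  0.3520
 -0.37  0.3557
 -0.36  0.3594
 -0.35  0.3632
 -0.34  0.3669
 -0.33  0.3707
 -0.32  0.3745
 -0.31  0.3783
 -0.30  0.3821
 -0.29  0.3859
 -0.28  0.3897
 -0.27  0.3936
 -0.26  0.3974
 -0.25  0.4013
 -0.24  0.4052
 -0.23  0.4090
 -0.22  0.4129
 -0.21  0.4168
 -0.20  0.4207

T = 2.5;  σ√T = 0.3320
d₁ = [ln(72/69) + (0.045 − 0.011 + 0.21²/2)·2.5] / 0.3320 = [0.0426 + 0.1401] / 0.3320 = 0.5502 ≈ 0.55
d₂ = d₁ − σ√T = 0.5502 − 0.3320 = 0.2182 ≈ 0.22
exp(−qT) = exp(−0.011·2.5) = 0.9729;  exp(−rT) = exp(−0.045·2.5) = 0.8936
P = 69·0.8936·N(-0.22) − 72·0.9729·N(-0.55) = 69·0.8936·0.4129 − 72·0.9729·0.2912 = 25.4588 − 20.3982 = 5.0605

€5.06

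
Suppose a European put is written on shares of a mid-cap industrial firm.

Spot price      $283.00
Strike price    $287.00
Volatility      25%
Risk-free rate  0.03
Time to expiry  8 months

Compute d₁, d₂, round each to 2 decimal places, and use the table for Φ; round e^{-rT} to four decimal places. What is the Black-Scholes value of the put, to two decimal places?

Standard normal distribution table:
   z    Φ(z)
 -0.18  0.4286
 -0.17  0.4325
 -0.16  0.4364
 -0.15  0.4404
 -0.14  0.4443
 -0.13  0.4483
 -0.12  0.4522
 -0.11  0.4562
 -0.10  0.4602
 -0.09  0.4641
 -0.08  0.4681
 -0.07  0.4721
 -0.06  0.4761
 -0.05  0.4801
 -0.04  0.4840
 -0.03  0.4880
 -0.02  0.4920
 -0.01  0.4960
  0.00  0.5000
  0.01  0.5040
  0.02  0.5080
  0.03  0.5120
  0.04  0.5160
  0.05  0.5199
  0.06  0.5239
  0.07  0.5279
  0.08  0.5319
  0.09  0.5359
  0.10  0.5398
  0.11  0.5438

$21.64

σ√T = 0.25·√0.6667 = 0.2041
ln(S/K) + (r + σ²/2)T = ln(283/287) + (0.03 + 0.25²/2)·0.6667 = -0.0140 + 0.0408 = 0.0268
d₁ = 0.0268 / 0.2041 = 0.1313 which rounds to 0.13
d₂ = d₁ − σ√T = 0.1313 − 0.2041 = -0.0728 which rounds to -0.07
exp(−rT) = exp(−0.03·0.6667) = 0.9802
N(−d₂) = N(0.07) = 0.5279;  N(−d₁) = N(-0.13) = 0.4483
P = 287·0.9802·0.5279 − 283·0.4483 = 148.5075 − 126.8689 = 21.6386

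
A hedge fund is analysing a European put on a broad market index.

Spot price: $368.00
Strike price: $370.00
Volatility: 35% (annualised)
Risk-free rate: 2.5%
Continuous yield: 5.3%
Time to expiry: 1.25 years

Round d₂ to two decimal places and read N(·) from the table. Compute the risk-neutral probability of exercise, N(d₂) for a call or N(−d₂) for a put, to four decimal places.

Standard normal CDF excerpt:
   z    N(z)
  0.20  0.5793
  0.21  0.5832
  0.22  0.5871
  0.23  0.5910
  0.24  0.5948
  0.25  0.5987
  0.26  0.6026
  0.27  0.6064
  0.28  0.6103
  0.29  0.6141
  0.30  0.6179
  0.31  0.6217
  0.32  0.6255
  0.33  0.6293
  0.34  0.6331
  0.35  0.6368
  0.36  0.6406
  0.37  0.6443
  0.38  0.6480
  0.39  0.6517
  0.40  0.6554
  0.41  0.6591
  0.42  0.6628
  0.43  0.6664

0.6179

T = 1.25;  σ√T = 0.3913
d₁ = [ln(368/370) + (0.025 − 0.053 + 0.35²/2)·1.25] / 0.3913 = [-0.0054 + 0.0416] / 0.3913 = 0.0924 → 0.09
d₂ = d₁ − σ√T = 0.0924 − 0.3913 = -0.2989 → -0.30
Risk-neutral Pr[S_T < K] = N(−d₂) = N(0.30) = 0.6179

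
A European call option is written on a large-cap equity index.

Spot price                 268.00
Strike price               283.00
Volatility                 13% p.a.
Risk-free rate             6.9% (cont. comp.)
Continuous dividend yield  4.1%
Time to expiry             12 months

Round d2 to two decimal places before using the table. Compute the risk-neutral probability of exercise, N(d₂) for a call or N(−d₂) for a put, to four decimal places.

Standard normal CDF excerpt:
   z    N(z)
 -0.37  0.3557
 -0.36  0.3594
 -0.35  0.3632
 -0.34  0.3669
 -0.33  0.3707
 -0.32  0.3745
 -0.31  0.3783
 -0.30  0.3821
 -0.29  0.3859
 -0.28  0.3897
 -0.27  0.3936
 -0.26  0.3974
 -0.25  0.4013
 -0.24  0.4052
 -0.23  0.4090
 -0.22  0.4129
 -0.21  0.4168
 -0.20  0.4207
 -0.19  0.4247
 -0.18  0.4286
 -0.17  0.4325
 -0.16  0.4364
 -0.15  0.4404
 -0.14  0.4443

T = 1;  σ√T = 0.1300
d₁ = [ln(268/283) + (0.069 − 0.041 + ½·0.13²)·1] / (σ√T) = (-0.0545 + 0.0365) / 0.1300 = -0.1385 which rounds to -0.14
d₂ = -0.1385 − 0.1300 = -0.2685 which rounds to -0.27
Pr(exercise) under Q = N(d₂) = 0.3936

0.3936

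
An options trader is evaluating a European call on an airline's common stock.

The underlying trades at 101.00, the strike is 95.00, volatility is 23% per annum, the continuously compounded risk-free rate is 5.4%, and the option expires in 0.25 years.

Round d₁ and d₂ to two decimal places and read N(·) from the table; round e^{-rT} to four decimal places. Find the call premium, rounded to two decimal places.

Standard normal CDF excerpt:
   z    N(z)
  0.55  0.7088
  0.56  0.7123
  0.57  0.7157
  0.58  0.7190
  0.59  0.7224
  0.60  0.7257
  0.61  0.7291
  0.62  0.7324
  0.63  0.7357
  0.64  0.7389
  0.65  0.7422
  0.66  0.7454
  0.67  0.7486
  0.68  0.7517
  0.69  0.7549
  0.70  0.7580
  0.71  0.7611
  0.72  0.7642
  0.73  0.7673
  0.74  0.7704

9.16

σ√T = 0.23 × 0.5000 = 0.1150
d₁ = [ln(101/95) + (0.054 + 0.23²/2)·0.25] / 0.1150 = [0.0612 + 0.0201] / 0.1150 = 0.7074 ⇒ 0.71
d₂ = d₁ − σ√T = 0.7074 − 0.1150 = 0.5924 ⇒ 0.59
e^(−rT) = e^(−0.054·0.25) = 0.9866
C = 101·N(0.71) − 95·0.9866·N(0.59) = 101·0.7611 − 95·0.9866·0.7224 = 76.8711 − 67.7084 = 9.1627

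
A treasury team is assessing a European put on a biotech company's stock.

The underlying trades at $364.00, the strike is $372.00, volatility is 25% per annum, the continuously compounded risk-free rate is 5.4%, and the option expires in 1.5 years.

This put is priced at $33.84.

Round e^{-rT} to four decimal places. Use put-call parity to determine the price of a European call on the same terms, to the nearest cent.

$54.78

exp(−rT) = exp(−0.054·1.5) = 0.9222
Put-call parity: C − P = S − K·e^(−rT) = 364 − 372·0.9222 = 364 − 343.0584 = 20.9416
C = P + (C − P) = 33.84 + (20.9416) = 54.7816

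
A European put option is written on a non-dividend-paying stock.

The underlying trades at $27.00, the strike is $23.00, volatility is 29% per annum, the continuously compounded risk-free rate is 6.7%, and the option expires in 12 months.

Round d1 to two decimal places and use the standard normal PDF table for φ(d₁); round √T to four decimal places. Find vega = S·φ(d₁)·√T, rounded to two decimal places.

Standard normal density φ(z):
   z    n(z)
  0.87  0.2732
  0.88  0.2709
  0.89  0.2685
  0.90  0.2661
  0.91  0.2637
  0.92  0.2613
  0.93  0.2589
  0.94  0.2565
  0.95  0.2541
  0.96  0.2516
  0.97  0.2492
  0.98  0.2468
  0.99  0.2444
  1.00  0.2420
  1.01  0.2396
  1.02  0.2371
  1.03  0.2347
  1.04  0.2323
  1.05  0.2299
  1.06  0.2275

6.99

σ√T = 0.29·√1 = 0.2900
d₁ = [ln(27/23) + (0.067 + ½·0.29²)·1] / (σ√T) = (0.1603 + 0.1091) / 0.2900 = 0.9289 which rounds to 0.93
√T = √1 = 1.0000
φ(d₁) = φ(0.93) = 0.2589
vega = S·φ(d₁)·√T = 27·0.2589·1.0000 = 6.9903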